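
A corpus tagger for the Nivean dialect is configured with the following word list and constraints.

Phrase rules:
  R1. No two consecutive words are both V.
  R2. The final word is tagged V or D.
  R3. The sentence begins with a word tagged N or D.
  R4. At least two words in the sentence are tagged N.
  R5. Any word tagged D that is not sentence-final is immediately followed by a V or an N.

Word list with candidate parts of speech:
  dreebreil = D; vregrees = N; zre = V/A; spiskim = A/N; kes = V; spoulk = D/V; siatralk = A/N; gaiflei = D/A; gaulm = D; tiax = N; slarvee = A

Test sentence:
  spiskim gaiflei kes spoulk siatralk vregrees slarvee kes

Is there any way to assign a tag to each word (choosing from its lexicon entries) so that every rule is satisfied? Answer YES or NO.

YES

Candidates per position — 1:spiskim {A,N}; 2:gaiflei {D,A}; 3:kes {V}; 4:spoulk {D,V}; 5:siatralk {A,N}; 6:vregrees {N}; 7:slarvee {A}; 8:kes {V}.
One satisfying assignment: N D V D N N A V.
Verifying each rule — rule 1 ✓; rule 2 ✓; rule 3 ✓; rule 4 ✓; rule 5 ✓.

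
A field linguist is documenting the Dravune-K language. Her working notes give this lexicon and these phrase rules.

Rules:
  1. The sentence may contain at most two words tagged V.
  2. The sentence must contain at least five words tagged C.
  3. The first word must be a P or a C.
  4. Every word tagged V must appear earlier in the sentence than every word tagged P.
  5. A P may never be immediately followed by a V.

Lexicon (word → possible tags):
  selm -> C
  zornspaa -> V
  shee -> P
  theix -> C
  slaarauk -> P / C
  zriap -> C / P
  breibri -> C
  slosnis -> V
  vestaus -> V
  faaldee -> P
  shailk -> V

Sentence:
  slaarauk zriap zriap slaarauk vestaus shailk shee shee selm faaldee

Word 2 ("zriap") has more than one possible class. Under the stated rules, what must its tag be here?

Candidates per position — 1:slaarauk {P,C}; 2:zriap {C,P}; 3:zriap {C,P}; 4:slaarauk {P,C}; 5:vestaus {V}; 6:shailk {V}; 7:shee {P}; 8:shee {P}; 9:selm {C}; 10:faaldee {P}.
Position 1: tagging it P would leave rule 2 unsatisfiable, so it must be C.
Position 2: tagging it P would leave rule 2 unsatisfiable, so it must be C.
Position 3: tagging it P would leave rule 2 unsatisfiable, so it must be C.
Position 4: tagging it P would leave rule 2 unsatisfiable, so it must be C.
That leaves exactly one tagging: C C C C V V P P C P.
Check: rule 1 satisfied; rule 2 satisfied; rule 3 satisfied; rule 4 satisfied; rule 5 satisfied.

C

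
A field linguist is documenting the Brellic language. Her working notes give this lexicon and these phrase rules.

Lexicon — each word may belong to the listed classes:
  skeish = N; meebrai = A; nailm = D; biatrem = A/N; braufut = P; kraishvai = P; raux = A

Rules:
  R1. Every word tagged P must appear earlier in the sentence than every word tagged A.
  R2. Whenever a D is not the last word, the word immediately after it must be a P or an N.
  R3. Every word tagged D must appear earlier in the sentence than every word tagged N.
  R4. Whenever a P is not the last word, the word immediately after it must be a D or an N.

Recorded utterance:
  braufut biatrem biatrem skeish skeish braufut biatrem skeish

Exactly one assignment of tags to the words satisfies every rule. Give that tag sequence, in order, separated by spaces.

P N N N N P N N

Candidates per position — 1:braufut {P}; 2:biatrem {A,N}; 3:biatrem {A,N}; 4:skeish {N}; 5:skeish {N}; 6:braufut {P}; 7:biatrem {A,N}; 8:skeish {N}.
Word 2 cannot be A — rule 1 would then fail for every completion. It is N.
Word 3 cannot be A — rule 1 would then fail for every completion. It is N.
Word 7 cannot be A — rule 4 would then fail for every completion. It is N.
So the tagging must be: P N N N N P N N.
Check: rule 1 ok; rule 2 ok; rule 3 ok; rule 4 ok.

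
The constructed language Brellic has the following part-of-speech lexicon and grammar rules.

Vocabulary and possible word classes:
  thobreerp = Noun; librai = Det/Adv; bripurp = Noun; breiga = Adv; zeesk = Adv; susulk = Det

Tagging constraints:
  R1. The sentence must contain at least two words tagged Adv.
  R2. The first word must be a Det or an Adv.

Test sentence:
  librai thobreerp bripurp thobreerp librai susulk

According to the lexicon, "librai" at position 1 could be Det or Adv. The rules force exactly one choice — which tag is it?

Adv

Candidates per position — 1:librai {Det,Adv}; 2:thobreerp {Noun}; 3:bripurp {Noun}; 4:thobreerp {Noun}; 5:librai {Det,Adv}; 6:susulk {Det}.
If word 1 were Det, no tagging could satisfy rule 1; so word 1 is Adv.
If word 5 were Det, no tagging could satisfy rule 1; so word 5 is Adv.
The unique satisfying tagging is: Adv Noun Noun Noun Adv Det.
Verifying each rule — rule 1 holds; rule 2 holds.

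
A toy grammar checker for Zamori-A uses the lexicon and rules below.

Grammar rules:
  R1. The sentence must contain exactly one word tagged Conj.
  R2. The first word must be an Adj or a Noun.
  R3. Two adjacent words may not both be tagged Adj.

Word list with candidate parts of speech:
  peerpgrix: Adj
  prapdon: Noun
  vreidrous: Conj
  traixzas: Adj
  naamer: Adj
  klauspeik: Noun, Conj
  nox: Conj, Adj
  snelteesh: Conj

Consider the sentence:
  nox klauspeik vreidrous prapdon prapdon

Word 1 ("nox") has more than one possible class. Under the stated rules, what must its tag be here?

Adj

Candidates per position — 1:nox {Conj,Adj}; 2:klauspeik {Noun,Conj}; 3:vreidrous {Conj}; 4:prapdon {Noun}; 5:prapdon {Noun}.
At position 1, choosing Conj makes rule 1 impossible to satisfy; hence Adj.
At position 2, choosing Conj makes rule 1 impossible to satisfy; hence Noun.
The only consistent sequence is: Adj Noun Conj Noun Noun.
Check: rule 1 ✓; rule 2 ✓; rule 3 ✓.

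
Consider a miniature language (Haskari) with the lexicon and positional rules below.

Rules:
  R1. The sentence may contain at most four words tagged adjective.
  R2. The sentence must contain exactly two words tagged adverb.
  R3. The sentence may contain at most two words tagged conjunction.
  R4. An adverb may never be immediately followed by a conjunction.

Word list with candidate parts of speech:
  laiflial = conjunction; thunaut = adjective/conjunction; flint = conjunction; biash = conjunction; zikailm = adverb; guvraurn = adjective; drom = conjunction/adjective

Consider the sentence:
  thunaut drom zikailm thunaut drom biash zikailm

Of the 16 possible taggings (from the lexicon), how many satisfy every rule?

4

Candidates per position — 1:thunaut {adjective,conjunction}; 2:drom {conjunction,adjective}; 3:zikailm {adverb}; 4:thunaut {adjective,conjunction}; 5:drom {conjunction,adjective}; 6:biash {conjunction}; 7:zikailm {adverb}.
There are 16 candidate sequences in total.
The sequences that satisfy every rule: adjective conjunction adverb adjective adjective conjunction adverb; adjective adjective adverb adjective conjunction conjunction adverb; adjective adjective adverb adjective adjective conjunction adverb; conjunction adjective adverb adjective adjective conjunction adverb.
Count = 4.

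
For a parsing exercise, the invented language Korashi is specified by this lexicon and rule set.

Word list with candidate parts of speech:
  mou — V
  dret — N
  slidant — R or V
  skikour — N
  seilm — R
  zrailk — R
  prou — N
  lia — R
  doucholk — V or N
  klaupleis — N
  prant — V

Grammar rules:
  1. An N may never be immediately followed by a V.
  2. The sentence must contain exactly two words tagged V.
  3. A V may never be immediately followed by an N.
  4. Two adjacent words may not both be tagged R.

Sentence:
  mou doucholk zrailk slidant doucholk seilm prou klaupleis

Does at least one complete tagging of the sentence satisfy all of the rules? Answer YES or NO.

NO

Candidates per position — 1:mou {V}; 2:doucholk {V,N}; 3:zrailk {R}; 4:slidant {R,V}; 5:doucholk {V,N}; 6:seilm {R}; 7:prou {N}; 8:klaupleis {N}.
Every candidate sequence violates at least one rule; no consistent tagging exists.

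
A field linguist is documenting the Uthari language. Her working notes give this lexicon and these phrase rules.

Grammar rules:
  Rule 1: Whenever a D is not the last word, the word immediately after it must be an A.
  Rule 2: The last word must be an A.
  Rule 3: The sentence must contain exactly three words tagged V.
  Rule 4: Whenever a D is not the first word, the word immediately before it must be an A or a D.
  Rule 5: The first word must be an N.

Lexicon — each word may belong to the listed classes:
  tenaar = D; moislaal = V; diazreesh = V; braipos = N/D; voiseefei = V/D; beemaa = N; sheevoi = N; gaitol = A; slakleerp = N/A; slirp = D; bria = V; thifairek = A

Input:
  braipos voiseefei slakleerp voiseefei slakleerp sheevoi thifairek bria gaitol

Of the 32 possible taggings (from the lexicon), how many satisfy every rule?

4

Candidates per position — 1:braipos {N,D}; 2:voiseefei {V,D}; 3:slakleerp {N,A}; 4:voiseefei {V,D}; 5:slakleerp {N,A}; 6:sheevoi {N}; 7:thifairek {A}; 8:bria {V}; 9:gaitol {A}.
There are 32 candidate sequences in total.
The sequences that satisfy every rule: N V N V N N A V A; N V N V A N A V A; N V A V N N A V A; N V A V A N A V A.
Count = 4.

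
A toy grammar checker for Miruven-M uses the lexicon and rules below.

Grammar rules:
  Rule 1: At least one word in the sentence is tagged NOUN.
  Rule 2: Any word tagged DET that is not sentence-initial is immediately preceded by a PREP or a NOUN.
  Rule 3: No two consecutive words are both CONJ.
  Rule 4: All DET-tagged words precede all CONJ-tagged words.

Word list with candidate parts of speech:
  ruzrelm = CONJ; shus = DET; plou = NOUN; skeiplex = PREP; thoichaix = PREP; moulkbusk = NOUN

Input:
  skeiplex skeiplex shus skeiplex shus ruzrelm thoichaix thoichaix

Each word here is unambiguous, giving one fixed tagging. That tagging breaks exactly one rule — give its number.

1

Fixed tagging: PREP PREP DET PREP DET CONJ PREP PREP.
Applying the rules: R1 violated, R2 holds, R3 holds, R4 holds.
Only rule 1 fails.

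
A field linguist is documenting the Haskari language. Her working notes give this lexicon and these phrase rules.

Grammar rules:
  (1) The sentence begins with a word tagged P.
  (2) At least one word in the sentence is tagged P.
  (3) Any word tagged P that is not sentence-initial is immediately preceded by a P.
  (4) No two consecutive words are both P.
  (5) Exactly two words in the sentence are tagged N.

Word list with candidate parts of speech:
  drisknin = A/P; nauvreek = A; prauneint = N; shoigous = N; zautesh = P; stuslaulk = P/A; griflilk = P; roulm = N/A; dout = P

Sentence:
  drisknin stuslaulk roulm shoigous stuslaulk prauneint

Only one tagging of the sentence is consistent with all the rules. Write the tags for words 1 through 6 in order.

Candidates per position — 1:drisknin {A,P}; 2:stuslaulk {P,A}; 3:roulm {N,A}; 4:shoigous {N}; 5:stuslaulk {P,A}; 6:prauneint {N}.
Position 1: tagging it A would leave rule 1 unsatisfiable, so it must be P.
Position 2: tagging it P would leave rule 4 unsatisfiable, so it must be A.
Position 3: tagging it N would leave rule 5 unsatisfiable, so it must be A.
Position 5: tagging it P would leave rule 3 unsatisfiable, so it must be A.
The only consistent sequence is: P A A N A N.
Rule-by-rule: rule 1 ok; rule 2 ok; rule 3 ok; rule 4 ok; rule 5 ok.

P A A N A N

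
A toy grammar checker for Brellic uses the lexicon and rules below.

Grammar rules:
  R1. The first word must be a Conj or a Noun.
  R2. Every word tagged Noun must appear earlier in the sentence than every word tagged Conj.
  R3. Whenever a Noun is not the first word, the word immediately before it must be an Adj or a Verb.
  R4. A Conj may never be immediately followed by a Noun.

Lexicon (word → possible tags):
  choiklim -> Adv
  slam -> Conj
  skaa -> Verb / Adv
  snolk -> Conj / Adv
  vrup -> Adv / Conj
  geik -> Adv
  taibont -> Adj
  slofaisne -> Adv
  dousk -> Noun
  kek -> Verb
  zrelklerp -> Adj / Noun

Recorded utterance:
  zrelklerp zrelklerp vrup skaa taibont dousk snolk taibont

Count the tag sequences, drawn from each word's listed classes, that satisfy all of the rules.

4

Candidates per position — 1:zrelklerp {Adj,Noun}; 2:zrelklerp {Adj,Noun}; 3:vrup {Adv,Conj}; 4:skaa {Verb,Adv}; 5:taibont {Adj}; 6:dousk {Noun}; 7:snolk {Conj,Adv}; 8:taibont {Adj}.
There are 32 candidate sequences in total.
The sequences that satisfy every rule: Noun Adj Adv Verb Adj Noun Conj Adj; Noun Adj Adv Verb Adj Noun Adv Adj; Noun Adj Adv Adv Adj Noun Conj Adj; Noun Adj Adv Adv Adj Noun Adv Adj.
Count = 4.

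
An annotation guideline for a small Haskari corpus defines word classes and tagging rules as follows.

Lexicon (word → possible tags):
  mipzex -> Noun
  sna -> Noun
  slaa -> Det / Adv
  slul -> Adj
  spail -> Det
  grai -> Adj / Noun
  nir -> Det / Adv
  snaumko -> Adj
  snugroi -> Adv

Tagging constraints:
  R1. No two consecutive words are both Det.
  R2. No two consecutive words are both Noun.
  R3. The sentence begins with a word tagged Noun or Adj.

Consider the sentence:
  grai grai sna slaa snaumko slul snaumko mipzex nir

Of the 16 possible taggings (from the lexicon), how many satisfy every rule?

Candidates per position — 1:grai {Adj,Noun}; 2:grai {Adj,Noun}; 3:sna {Noun}; 4:slaa {Det,Adv}; 5:snaumko {Adj}; 6:slul {Adj}; 7:snaumko {Adj}; 8:mipzex {Noun}; 9:nir {Det,Adv}.
There are 16 candidate sequences in total.
Checking each against the rules leaves 8 sequences.
Count = 8.

8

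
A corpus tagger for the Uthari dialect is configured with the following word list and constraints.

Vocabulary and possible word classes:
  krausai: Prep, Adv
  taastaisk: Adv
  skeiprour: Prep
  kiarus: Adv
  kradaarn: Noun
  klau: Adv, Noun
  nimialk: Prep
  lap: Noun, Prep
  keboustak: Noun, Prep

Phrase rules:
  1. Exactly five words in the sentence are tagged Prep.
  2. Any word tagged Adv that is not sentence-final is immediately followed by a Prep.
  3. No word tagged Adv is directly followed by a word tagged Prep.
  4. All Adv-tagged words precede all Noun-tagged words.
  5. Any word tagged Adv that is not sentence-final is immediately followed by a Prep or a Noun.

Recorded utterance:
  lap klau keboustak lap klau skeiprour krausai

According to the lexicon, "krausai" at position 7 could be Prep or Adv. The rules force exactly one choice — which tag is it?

Candidates per position — 1:lap {Noun,Prep}; 2:klau {Adv,Noun}; 3:keboustak {Noun,Prep}; 4:lap {Noun,Prep}; 5:klau {Adv,Noun}; 6:skeiprour {Prep}; 7:krausai {Prep,Adv}.
Position 1: tagging it Noun would leave rule 1 unsatisfiable, so it must be Prep.
Position 3: tagging it Noun would leave rule 1 unsatisfiable, so it must be Prep.
Position 4: tagging it Noun would leave rule 1 unsatisfiable, so it must be Prep.
Position 5: tagging it Adv would leave rule 3 unsatisfiable, so it must be Noun.
Position 7: tagging it Adv would leave rule 1 unsatisfiable, so it must be Prep.
Position 2: tagging it Adv would leave rule 3 unsatisfiable, so it must be Noun.
The only consistent sequence is: Prep Noun Prep Prep Noun Prep Prep.
Rule-by-rule: rule 1 ok; rule 2 ok; rule 3 ok; rule 4 ok; rule 5 ok.

Prep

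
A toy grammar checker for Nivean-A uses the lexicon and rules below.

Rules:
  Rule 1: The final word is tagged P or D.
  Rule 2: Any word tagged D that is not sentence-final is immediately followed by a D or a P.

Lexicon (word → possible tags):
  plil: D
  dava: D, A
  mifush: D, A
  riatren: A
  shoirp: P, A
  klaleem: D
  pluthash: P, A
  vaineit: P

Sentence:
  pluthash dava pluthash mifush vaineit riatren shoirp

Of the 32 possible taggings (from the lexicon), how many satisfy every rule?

Candidates per position — 1:pluthash {P,A}; 2:dava {D,A}; 3:pluthash {P,A}; 4:mifush {D,A}; 5:vaineit {P}; 6:riatren {A}; 7:shoirp {P,A}.
There are 32 candidate sequences in total.
Checking each against the rules leaves 12 sequences.
Count = 12.

12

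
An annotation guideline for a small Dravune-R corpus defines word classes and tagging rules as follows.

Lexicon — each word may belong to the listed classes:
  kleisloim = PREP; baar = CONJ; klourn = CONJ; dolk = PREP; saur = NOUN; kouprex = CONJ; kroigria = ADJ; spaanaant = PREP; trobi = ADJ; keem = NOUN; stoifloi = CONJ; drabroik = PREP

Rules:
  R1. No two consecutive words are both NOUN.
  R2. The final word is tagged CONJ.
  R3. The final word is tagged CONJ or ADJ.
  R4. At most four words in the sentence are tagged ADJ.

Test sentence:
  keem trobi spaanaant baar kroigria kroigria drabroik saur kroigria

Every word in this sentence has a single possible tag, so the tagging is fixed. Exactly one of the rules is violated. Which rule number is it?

Fixed tagging: NOUN ADJ PREP CONJ ADJ ADJ PREP NOUN ADJ.
Checking each rule: R1 pass, R2 fail, R3 pass, R4 pass.
Only rule 2 fails.

2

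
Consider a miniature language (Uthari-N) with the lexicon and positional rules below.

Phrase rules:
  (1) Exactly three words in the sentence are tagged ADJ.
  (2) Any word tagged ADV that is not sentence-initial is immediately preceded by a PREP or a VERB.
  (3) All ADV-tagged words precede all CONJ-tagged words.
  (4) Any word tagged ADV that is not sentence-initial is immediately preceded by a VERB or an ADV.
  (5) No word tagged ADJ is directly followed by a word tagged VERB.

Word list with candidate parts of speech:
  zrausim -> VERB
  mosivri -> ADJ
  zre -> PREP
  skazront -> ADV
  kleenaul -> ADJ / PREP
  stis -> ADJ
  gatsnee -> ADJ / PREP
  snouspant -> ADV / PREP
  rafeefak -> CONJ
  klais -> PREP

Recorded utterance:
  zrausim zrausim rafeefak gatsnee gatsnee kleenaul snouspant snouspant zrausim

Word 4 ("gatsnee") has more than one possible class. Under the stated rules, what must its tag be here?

Candidates per position — 1:zrausim {VERB}; 2:zrausim {VERB}; 3:rafeefak {CONJ}; 4:gatsnee {ADJ,PREP}; 5:gatsnee {ADJ,PREP}; 6:kleenaul {ADJ,PREP}; 7:snouspant {ADV,PREP}; 8:snouspant {ADV,PREP}; 9:zrausim {VERB}.
Position 4: tagging it PREP would leave rule 1 unsatisfiable, so it must be ADJ.
Position 5: tagging it PREP would leave rule 1 unsatisfiable, so it must be ADJ.
Position 6: tagging it PREP would leave rule 1 unsatisfiable, so it must be ADJ.
Position 7: tagging it ADV would leave rule 2 unsatisfiable, so it must be PREP.
Position 8: tagging it ADV would leave rule 3 unsatisfiable, so it must be PREP.
The unique satisfying tagging is: VERB VERB CONJ ADJ ADJ ADJ PREP PREP VERB.
Rule-by-rule: rule 1 ✓; rule 2 ✓; rule 3 ✓; rule 4 ✓; rule 5 ✓.

ADJ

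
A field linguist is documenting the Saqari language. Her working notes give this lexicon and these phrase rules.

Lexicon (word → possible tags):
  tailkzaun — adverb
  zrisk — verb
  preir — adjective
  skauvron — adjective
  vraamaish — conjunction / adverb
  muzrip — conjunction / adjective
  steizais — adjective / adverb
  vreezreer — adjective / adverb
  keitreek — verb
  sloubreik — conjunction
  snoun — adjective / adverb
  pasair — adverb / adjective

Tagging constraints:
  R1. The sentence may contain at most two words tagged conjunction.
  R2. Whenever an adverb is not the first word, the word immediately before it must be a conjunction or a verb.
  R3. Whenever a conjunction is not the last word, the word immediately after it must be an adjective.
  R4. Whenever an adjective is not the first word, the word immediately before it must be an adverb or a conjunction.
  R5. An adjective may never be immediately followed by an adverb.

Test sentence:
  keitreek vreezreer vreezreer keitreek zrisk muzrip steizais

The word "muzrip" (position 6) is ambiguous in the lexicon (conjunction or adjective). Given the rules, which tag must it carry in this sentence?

conjunction

Candidates per position — 1:keitreek {verb}; 2:vreezreer {adjective,adverb}; 3:vreezreer {adjective,adverb}; 4:keitreek {verb}; 5:zrisk {verb}; 6:muzrip {conjunction,adjective}; 7:steizais {adjective,adverb}.
At position 2, choosing adjective makes rule 4 impossible to satisfy; hence adverb.
At position 3, choosing adverb makes rule 2 impossible to satisfy; hence adjective.
At position 6, choosing adjective makes rule 4 impossible to satisfy; hence conjunction.
At position 7, choosing adverb makes rule 3 impossible to satisfy; hence adjective.
The only consistent sequence is: verb adverb adjective verb verb conjunction adjective.
Verifying each rule — rule 1 ok; rule 2 ok; rule 3 ok; rule 4 ok; rule 5 ok.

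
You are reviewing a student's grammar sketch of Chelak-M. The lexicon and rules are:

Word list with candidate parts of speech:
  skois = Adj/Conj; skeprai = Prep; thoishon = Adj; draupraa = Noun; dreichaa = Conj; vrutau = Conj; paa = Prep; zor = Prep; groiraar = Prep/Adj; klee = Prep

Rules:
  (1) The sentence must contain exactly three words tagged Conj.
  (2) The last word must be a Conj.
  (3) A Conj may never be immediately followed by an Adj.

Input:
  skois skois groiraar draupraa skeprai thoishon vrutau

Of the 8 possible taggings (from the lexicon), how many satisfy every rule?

Candidates per position — 1:skois {Adj,Conj}; 2:skois {Adj,Conj}; 3:groiraar {Prep,Adj}; 4:draupraa {Noun}; 5:skeprai {Prep}; 6:thoishon {Adj}; 7:vrutau {Conj}.
There are 8 candidate sequences in total.
The sequences that satisfy every rule: Conj Conj Prep Noun Prep Adj Conj.
Count = 1.

1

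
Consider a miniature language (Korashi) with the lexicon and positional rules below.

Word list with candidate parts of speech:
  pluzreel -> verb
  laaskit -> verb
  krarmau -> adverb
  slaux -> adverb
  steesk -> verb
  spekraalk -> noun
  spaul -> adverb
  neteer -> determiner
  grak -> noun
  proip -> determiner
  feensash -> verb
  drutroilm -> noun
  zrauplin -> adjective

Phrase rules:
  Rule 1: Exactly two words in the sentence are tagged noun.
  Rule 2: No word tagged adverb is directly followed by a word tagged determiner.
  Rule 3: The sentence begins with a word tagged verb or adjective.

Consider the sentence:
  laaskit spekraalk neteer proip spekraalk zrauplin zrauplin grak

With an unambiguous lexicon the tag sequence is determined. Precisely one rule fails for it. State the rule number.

1

Fixed tagging: verb noun determiner determiner noun adjective adjective noun.
Applying the rules: R1 fails, R2 ok, R3 ok.
Only rule 1 fails.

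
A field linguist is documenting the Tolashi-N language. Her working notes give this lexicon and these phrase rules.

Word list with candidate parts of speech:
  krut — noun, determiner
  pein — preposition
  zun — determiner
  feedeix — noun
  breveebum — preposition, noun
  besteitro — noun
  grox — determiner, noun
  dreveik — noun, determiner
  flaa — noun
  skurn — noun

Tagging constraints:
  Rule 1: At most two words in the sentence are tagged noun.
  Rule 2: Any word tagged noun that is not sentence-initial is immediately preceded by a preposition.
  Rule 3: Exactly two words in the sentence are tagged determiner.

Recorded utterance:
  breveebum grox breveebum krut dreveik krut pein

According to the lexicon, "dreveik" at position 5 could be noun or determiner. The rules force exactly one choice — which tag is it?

Candidates per position — 1:breveebum {preposition,noun}; 2:grox {determiner,noun}; 3:breveebum {preposition,noun}; 4:krut {noun,determiner}; 5:dreveik {noun,determiner}; 6:krut {noun,determiner}; 7:pein {preposition}.
At position 3, choosing noun makes rule 2 impossible to satisfy; hence preposition.
At position 5, choosing noun makes rule 2 impossible to satisfy; hence determiner.
At position 6, choosing noun makes rule 2 impossible to satisfy; hence determiner.
At position 2, choosing determiner makes rule 3 impossible to satisfy; hence noun.
At position 4, choosing determiner makes rule 3 impossible to satisfy; hence noun.
At position 1, choosing noun makes rule 1 impossible to satisfy; hence preposition.
The only consistent sequence is: preposition noun preposition noun determiner determiner preposition.
Rule-by-rule: rule 1 ✓; rule 2 ✓; rule 3 ✓.

determiner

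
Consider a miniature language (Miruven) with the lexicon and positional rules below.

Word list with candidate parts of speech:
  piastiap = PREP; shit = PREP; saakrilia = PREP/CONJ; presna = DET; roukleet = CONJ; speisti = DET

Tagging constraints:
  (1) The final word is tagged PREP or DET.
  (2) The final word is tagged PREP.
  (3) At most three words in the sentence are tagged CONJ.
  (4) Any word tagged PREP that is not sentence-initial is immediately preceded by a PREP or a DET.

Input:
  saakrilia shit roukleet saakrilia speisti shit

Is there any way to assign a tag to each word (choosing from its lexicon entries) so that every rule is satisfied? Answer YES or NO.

Candidates per position — 1:saakrilia {PREP,CONJ}; 2:shit {PREP}; 3:roukleet {CONJ}; 4:saakrilia {PREP,CONJ}; 5:speisti {DET}; 6:shit {PREP}.
One satisfying assignment: PREP PREP CONJ CONJ DET PREP.
Check: rule 1 holds; rule 2 holds; rule 3 holds; rule 4 holds.

YES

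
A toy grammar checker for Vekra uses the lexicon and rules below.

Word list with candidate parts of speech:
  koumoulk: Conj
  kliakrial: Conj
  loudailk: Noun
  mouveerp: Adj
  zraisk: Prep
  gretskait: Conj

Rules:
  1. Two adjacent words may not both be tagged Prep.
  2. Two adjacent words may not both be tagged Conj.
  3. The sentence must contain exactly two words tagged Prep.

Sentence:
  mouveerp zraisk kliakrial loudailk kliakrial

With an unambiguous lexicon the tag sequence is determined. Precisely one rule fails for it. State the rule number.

3

Fixed tagging: Adj Prep Conj Noun Conj.
Checking each rule: R1 ok, R2 ok, R3 fails.
Only rule 3 fails.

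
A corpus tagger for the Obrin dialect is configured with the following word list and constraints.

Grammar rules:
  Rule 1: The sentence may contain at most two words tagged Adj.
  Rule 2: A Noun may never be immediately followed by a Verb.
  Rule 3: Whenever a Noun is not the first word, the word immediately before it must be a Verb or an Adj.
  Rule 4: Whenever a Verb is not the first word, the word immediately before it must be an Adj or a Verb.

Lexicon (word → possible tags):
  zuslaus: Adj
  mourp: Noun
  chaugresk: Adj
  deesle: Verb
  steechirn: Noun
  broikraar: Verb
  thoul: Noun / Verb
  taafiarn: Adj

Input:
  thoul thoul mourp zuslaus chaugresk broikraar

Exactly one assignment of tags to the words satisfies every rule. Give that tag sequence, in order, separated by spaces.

Verb Verb Noun Adj Adj Verb

Candidates per position — 1:thoul {Noun,Verb}; 2:thoul {Noun,Verb}; 3:mourp {Noun}; 4:zuslaus {Adj}; 5:chaugresk {Adj}; 6:broikraar {Verb}.
At position 2, choosing Noun makes rule 3 impossible to satisfy; hence Verb.
At position 1, choosing Noun makes rule 2 impossible to satisfy; hence Verb.
The only consistent sequence is: Verb Verb Noun Adj Adj Verb.
Check: rule 1 ✓; rule 2 ✓; rule 3 ✓; rule 4 ✓.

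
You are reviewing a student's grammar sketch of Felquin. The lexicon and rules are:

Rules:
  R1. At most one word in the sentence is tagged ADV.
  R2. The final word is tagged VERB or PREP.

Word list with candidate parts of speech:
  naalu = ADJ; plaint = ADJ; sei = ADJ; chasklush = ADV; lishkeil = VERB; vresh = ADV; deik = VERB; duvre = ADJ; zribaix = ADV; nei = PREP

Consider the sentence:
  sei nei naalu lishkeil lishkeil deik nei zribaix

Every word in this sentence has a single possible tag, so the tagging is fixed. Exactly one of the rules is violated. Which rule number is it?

2

Fixed tagging: ADJ PREP ADJ VERB VERB VERB PREP ADV.
Applying the rules: R1 ok, R2 fails.
Only rule 2 fails.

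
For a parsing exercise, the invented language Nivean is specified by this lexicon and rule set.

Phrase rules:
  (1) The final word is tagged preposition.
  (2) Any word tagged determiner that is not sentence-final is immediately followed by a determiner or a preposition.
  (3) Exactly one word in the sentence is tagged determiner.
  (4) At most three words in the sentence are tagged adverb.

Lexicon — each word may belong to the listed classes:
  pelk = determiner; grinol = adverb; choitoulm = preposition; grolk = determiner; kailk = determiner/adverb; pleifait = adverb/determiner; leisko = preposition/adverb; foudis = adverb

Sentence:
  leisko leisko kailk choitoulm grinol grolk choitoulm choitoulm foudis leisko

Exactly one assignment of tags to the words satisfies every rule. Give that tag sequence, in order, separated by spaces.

Candidates per position — 1:leisko {preposition,adverb}; 2:leisko {preposition,adverb}; 3:kailk {determiner,adverb}; 4:choitoulm {preposition}; 5:grinol {adverb}; 6:grolk {determiner}; 7:choitoulm {preposition}; 8:choitoulm {preposition}; 9:foudis {adverb}; 10:leisko {preposition,adverb}.
Word 3 cannot be determiner — rule 3 would then fail for every completion. It is adverb.
Word 10 cannot be adverb — rule 1 would then fail for every completion. It is preposition.
Word 1 cannot be adverb — rule 4 would then fail for every completion. It is preposition.
Word 2 cannot be adverb — rule 4 would then fail for every completion. It is preposition.
That leaves exactly one tagging: preposition preposition adverb preposition adverb determiner preposition preposition adverb preposition.
Rule-by-rule: rule 1 holds; rule 2 holds; rule 3 holds; rule 4 holds.

preposition preposition adverb preposition adverb determiner preposition preposition adverb preposition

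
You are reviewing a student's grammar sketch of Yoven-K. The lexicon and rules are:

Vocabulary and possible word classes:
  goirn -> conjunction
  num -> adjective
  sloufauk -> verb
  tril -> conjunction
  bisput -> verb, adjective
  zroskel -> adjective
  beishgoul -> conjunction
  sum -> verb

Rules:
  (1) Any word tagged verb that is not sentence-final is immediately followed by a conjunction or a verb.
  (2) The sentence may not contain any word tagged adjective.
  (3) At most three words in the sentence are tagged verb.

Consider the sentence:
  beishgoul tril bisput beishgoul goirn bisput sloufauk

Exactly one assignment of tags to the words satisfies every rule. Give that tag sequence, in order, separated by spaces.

conjunction conjunction verb conjunction conjunction verb verb

Candidates per position — 1:beishgoul {conjunction}; 2:tril {conjunction}; 3:bisput {verb,adjective}; 4:beishgoul {conjunction}; 5:goirn {conjunction}; 6:bisput {verb,adjective}; 7:sloufauk {verb}.
If word 3 were adjective, no tagging could satisfy rule 2; so word 3 is verb.
If word 6 were adjective, no tagging could satisfy rule 2; so word 6 is verb.
The only consistent sequence is: conjunction conjunction verb conjunction conjunction verb verb.
Checking: rule 1 ok; rule 2 ok; rule 3 ok.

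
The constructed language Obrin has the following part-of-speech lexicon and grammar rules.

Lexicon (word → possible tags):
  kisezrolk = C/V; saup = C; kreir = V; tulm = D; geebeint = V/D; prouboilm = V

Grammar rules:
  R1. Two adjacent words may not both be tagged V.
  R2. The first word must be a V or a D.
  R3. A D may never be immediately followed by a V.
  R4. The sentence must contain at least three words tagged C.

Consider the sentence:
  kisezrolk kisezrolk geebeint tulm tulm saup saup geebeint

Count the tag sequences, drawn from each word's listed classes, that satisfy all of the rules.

4

Candidates per position — 1:kisezrolk {C,V}; 2:kisezrolk {C,V}; 3:geebeint {V,D}; 4:tulm {D}; 5:tulm {D}; 6:saup {C}; 7:saup {C}; 8:geebeint {V,D}.
There are 16 candidate sequences in total.
The sequences that satisfy every rule: V C V D D C C V; V C V D D C C D; V C D D D C C V; V C D D D C C D.
Count = 4.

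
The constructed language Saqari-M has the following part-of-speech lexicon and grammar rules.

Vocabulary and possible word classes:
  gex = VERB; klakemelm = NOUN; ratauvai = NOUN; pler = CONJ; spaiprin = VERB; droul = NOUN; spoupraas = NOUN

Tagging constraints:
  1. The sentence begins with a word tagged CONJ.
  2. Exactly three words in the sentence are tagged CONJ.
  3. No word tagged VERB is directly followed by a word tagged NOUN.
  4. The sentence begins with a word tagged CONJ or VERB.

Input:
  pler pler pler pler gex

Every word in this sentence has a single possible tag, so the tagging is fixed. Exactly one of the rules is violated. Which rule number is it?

Fixed tagging: CONJ CONJ CONJ CONJ VERB.
Applying the rules: R1 pass, R2 fail, R3 pass, R4 pass.
Only rule 2 fails.

2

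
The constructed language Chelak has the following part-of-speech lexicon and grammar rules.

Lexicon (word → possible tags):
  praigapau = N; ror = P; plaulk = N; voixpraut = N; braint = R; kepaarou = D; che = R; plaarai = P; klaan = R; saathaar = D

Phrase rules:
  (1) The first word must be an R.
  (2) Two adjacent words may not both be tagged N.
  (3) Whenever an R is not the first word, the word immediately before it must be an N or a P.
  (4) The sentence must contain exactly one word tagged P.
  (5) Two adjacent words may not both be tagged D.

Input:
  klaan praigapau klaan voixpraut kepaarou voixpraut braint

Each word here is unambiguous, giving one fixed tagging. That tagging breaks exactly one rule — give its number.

4

Fixed tagging: R N R N D N R.
Rule check: R1 holds, R2 holds, R3 holds, R4 violated, R5 holds.
Only rule 4 fails.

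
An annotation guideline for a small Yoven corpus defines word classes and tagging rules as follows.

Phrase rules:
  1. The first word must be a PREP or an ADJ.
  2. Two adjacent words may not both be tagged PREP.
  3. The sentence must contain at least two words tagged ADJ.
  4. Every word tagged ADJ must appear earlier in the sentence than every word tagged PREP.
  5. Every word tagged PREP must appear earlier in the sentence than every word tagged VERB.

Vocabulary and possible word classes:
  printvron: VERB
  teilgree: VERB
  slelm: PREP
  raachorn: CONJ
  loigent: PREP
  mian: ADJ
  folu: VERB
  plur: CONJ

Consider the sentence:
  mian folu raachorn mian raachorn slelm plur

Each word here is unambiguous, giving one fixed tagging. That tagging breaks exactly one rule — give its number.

5

Fixed tagging: ADJ VERB CONJ ADJ CONJ PREP CONJ.
Rule check: R1 ok, R2 ok, R3 ok, R4 ok, R5 fails.
Only rule 5 fails.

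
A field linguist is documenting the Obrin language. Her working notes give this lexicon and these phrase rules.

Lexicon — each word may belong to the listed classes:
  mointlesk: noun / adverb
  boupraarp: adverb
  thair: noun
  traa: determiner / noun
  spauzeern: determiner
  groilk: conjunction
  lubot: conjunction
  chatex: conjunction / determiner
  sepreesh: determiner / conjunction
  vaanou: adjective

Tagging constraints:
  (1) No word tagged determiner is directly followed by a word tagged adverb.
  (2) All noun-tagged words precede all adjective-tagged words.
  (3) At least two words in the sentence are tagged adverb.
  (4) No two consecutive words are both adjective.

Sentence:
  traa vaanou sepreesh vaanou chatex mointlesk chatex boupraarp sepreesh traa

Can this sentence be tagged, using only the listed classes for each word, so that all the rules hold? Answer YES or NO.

YES

Candidates per position — 1:traa {determiner,noun}; 2:vaanou {adjective}; 3:sepreesh {determiner,conjunction}; 4:vaanou {adjective}; 5:chatex {conjunction,determiner}; 6:mointlesk {noun,adverb}; 7:chatex {conjunction,determiner}; 8:boupraarp {adverb}; 9:sepreesh {determiner,conjunction}; 10:traa {determiner,noun}.
One satisfying assignment: determiner adjective determiner adjective conjunction adverb conjunction adverb determiner determiner.
Checking: rule 1 ok; rule 2 ok; rule 3 ok; rule 4 ok.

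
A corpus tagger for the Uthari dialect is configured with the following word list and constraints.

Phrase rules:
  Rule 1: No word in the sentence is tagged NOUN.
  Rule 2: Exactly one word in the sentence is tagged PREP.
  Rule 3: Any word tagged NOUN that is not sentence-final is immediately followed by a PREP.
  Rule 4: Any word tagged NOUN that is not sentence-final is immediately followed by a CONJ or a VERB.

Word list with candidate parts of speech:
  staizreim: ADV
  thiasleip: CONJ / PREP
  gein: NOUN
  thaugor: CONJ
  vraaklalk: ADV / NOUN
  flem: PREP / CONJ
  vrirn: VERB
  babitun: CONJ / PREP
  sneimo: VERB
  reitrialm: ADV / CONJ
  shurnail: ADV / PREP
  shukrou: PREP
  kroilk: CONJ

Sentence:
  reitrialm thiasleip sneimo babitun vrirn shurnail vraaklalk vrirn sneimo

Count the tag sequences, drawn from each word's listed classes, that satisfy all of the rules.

6

Candidates per position — 1:reitrialm {ADV,CONJ}; 2:thiasleip {CONJ,PREP}; 3:sneimo {VERB}; 4:babitun {CONJ,PREP}; 5:vrirn {VERB}; 6:shurnail {ADV,PREP}; 7:vraaklalk {ADV,NOUN}; 8:vrirn {VERB}; 9:sneimo {VERB}.
There are 32 candidate sequences in total.
Checking each against the rules leaves 6 sequences.
Count = 6.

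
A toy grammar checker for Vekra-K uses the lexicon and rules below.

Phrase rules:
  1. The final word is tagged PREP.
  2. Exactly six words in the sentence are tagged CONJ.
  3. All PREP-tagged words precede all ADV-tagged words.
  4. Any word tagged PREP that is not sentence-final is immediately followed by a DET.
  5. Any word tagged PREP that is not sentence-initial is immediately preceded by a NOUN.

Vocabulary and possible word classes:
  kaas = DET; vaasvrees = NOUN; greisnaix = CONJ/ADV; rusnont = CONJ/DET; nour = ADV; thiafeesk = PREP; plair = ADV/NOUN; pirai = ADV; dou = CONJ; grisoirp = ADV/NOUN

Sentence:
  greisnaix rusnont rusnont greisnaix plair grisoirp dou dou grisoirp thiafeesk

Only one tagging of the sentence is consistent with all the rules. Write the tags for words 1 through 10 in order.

CONJ CONJ CONJ CONJ NOUN NOUN CONJ CONJ NOUN PREP

Candidates per position — 1:greisnaix {CONJ,ADV}; 2:rusnont {CONJ,DET}; 3:rusnont {CONJ,DET}; 4:greisnaix {CONJ,ADV}; 5:plair {ADV,NOUN}; 6:grisoirp {ADV,NOUN}; 7:dou {CONJ}; 8:dou {CONJ}; 9:grisoirp {ADV,NOUN}; 10:thiafeesk {PREP}.
At position 1, choosing ADV makes rule 2 impossible to satisfy; hence CONJ.
At position 2, choosing DET makes rule 2 impossible to satisfy; hence CONJ.
At position 3, choosing DET makes rule 2 impossible to satisfy; hence CONJ.
At position 4, choosing ADV makes rule 2 impossible to satisfy; hence CONJ.
At position 5, choosing ADV makes rule 3 impossible to satisfy; hence NOUN.
At position 6, choosing ADV makes rule 3 impossible to satisfy; hence NOUN.
At position 9, choosing ADV makes rule 3 impossible to satisfy; hence NOUN.
The only consistent sequence is: CONJ CONJ CONJ CONJ NOUN NOUN CONJ CONJ NOUN PREP.
Check: rule 1 holds; rule 2 holds; rule 3 holds; rule 4 holds; rule 5 holds.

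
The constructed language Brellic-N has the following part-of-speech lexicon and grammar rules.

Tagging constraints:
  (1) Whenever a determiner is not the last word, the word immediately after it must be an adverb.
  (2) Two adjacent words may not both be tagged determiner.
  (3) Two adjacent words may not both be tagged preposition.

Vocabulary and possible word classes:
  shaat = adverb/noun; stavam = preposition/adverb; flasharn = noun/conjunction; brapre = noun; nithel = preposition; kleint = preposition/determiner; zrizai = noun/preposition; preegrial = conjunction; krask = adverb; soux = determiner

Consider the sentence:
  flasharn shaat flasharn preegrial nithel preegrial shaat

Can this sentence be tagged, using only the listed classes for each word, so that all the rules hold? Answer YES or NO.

YES

Candidates per position — 1:flasharn {noun,conjunction}; 2:shaat {adverb,noun}; 3:flasharn {noun,conjunction}; 4:preegrial {conjunction}; 5:nithel {preposition}; 6:preegrial {conjunction}; 7:shaat {adverb,noun}.
One satisfying assignment: conjunction adverb noun conjunction preposition conjunction adverb.
Rule-by-rule: rule 1 ok; rule 2 ok; rule 3 ok.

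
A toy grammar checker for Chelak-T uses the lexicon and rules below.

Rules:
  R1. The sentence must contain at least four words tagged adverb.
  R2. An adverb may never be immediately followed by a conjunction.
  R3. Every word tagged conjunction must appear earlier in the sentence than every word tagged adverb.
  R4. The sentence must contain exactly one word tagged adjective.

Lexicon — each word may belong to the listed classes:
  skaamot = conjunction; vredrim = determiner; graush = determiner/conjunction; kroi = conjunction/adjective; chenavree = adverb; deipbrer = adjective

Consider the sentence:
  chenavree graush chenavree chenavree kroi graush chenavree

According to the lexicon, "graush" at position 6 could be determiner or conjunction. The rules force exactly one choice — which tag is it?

Candidates per position — 1:chenavree {adverb}; 2:graush {determiner,conjunction}; 3:chenavree {adverb}; 4:chenavree {adverb}; 5:kroi {conjunction,adjective}; 6:graush {determiner,conjunction}; 7:chenavree {adverb}.
Position 2: tagging it conjunction would leave rule 2 unsatisfiable, so it must be determiner.
Position 5: tagging it conjunction would leave rule 2 unsatisfiable, so it must be adjective.
Position 6: tagging it conjunction would leave rule 3 unsatisfiable, so it must be determiner.
So the tagging must be: adverb determiner adverb adverb adjective determiner adverb.
Checking: rule 1 ✓; rule 2 ✓; rule 3 ✓; rule 4 ✓.

determiner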